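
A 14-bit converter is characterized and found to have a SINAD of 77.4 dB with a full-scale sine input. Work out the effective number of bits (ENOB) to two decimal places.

ENOB = (SINAD − 1.76) / 6.02 = (77.4 − 1.76)/6.02 = 12.565.

12.56 bits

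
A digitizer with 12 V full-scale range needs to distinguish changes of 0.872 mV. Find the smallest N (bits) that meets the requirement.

14 bits

Number of steps required ≥ 12 V / 0.872 mV = 13761.47.
Need 2^N ≥ 13761.47; 2^13 = 8192, 2^14 = 16384.
Minimum N = 14.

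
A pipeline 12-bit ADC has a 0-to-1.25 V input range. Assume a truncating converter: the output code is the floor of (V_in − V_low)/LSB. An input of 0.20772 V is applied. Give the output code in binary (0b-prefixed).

With 4096 levels over 1.25 V, one step is 305.18 µV.
(V_in − V_low)/LSB = (0.20772 − 0) / 0.000305176 = 680.657.
So the output code is 680.
In binary (0b-prefixed): 0b1010101000.

code 0b1010101000 (decimal 680)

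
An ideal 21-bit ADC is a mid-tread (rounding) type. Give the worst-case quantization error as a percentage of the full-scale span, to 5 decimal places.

Rounding → worst-case error = ½ LSB = V_FS/2^22, so 100/4194304 = 2.38419e-05 % of full scale.

0.00002 %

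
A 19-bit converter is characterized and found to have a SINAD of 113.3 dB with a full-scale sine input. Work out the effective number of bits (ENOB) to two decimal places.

18.53 bits

ENOB = (SINAD − 1.76) / 6.02 = (113.3 − 1.76)/6.02 = 18.528.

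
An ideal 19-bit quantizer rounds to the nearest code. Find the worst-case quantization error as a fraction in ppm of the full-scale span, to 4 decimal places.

0.9537 ppm

Rounding → worst-case error = ½ LSB = V_FS/2^20, so 1e+06/1048576 = 0.953674 ppm of full scale.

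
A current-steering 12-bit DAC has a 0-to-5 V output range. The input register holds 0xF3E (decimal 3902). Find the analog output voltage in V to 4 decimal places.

LSB = 5 V / 2^12 = 1.221 mV.
Code 0xF3E = 3902 decimal.
V_out = 0 + 3902 × 0.0012207 V = 4.76318 V.

4.7632 V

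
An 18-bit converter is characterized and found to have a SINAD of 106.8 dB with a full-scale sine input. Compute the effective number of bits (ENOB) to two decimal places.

17.45 bits

ENOB = (SINAD − 1.76) / 6.02 = (106.8 − 1.76)/6.02 = 17.449.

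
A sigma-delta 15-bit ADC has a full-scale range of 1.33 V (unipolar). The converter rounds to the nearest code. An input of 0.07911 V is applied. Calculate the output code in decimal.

code 1949

Full-scale span = 1.33 V; LSB = 1.33/2^15 = 40.59 µV.
(V_in − V_low)/LSB = (0.07911 − 0) / 4.05884e-05 = 1949.080.
So the output code is 1949.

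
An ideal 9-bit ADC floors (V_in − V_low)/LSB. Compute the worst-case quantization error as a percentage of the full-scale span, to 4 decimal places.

0.1953 %

Truncating → worst-case error = 1 LSB = V_FS/2^9, so 100/512 = 0.195312 % of full scale.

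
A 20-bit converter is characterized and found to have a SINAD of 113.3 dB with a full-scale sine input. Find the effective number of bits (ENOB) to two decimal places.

18.53 bits

ENOB = (SINAD − 1.76) / 6.02 = (113.3 − 1.76)/6.02 = 18.528.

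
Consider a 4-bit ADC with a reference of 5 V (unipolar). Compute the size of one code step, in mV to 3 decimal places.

Full-scale span = 5 V.
LSB = 5 / 2^4 = 5 / 16 = 0.3125 V = 312.500 mV.

312.500 mV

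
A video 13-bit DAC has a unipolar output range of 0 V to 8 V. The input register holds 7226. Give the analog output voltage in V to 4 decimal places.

LSB = 8 V / 2^13 = 0.977 mV.
V_out = 0 + 7226 × 0.000976562 V = 7.05664 V.

7.0566 V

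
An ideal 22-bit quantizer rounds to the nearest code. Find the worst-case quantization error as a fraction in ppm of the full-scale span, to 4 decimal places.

Rounding → worst-case error = ½ LSB = V_FS/2^23, so 1e+06/8388608 = 0.119209 ppm of full scale.

0.1192 ppm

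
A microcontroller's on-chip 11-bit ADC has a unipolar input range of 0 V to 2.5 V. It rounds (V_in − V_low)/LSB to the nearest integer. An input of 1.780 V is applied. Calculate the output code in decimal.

code 1458

With 2048 levels over 2.5 V, one step is 1.221 mV.
(V_in − V_low)/LSB = (1.780 − 0) / 0.0012207 = 1458.176.
So the output code is 1458.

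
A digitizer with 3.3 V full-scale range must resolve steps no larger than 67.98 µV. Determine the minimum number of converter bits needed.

16 bits

Number of steps required ≥ 3.3 V / 67.98 µV = 48543.69.
Need 2^N ≥ 48543.69; 2^15 = 32768, 2^16 = 65536.
Minimum N = 16.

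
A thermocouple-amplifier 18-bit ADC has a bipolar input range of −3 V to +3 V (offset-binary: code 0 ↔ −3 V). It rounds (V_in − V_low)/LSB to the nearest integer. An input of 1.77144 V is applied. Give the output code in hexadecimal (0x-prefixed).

code 0x32E53 (decimal 208467)

Full-scale span = 6 V; LSB = 6/2^18 = 22.89 µV.
Input sits at 208467.395 steps above V_low.
So the output code is 208467.
In hexadecimal (0x-prefixed): 0x32E53.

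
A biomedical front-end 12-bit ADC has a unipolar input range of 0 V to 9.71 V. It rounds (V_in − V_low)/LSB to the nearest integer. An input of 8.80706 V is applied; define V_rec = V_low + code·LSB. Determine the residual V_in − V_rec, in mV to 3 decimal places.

0.261 mV

One LSB is 9.71 V / 4096 = 2.371 mV.
(V_in − V_low)/LSB = (8.80706 − 0)/0.00237061 = 3715.1100 → code 3715 (round).
V_rec = 0 + 3715·0.00237061 = 8.8067993 V.
Difference: 0.000260684 V → 0.261 mV.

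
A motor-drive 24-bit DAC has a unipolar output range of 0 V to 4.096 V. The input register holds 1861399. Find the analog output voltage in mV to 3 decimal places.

454.443 mV

LSB = 4.096 V / 2^24 = 0.24 µV.
V_out = 0 + 1861399 × 2.44141e-07 V = 0.454443 V.
= 454.443 mV.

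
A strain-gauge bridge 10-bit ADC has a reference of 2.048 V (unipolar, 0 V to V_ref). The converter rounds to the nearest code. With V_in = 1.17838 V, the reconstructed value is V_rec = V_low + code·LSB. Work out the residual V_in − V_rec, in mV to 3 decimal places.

One LSB is 2.048 V / 1024 = 2.000 mV.
(V_in − V_low)/LSB = (1.17838 − 0)/0.002 = 589.1900 → code 589 (round).
V_rec = 0 + 589·0.002 = 1.178 V.
Error = 1.17838 − 1.178 = 0.00038 V = 0.380 mV.

0.380 mV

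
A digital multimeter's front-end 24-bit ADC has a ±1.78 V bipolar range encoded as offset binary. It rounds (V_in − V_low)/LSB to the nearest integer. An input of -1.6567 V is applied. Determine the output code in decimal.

code 581076

LSB = 3.56 V / 16777216 = 0.21 µV.
(V_in − V_low)/LSB = (-1.6567 − (−1.78)) / 2.12193e-07 = 581076.049.
So the output code is 581076.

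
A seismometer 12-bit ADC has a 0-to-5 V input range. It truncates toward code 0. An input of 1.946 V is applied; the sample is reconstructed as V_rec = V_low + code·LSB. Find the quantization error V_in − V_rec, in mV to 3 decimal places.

0.199 mV

One LSB is 5 V / 4096 = 1.221 mV.
Scaled input = 1594.1632 LSBs, so code = 1594.
V_rec = 0 + 1594·0.0012207 = 1.9458008 V.
Difference: 0.000199219 V → 0.199 mV.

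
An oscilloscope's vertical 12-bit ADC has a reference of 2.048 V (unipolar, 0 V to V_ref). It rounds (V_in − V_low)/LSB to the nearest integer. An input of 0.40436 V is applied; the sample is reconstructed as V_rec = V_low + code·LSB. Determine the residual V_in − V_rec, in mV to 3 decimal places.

One LSB is 2.048 V / 4096 = 0.500 mV.
(0.40436 − 0)/0.0005 = 808.7200; round gives code 809.
V_rec = 0 + 809·0.0005 = 0.4045 V.
V_in − V_rec = -0.00014 V = -0.140 mV.

-0.140 mV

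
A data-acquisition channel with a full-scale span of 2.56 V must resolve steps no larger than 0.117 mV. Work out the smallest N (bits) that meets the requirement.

15 bits

Number of steps required ≥ 2.56 V / 0.117 mV = 21880.34.
Need 2^N ≥ 21880.34; 2^14 = 16384, 2^15 = 32768.
Minimum N = 15.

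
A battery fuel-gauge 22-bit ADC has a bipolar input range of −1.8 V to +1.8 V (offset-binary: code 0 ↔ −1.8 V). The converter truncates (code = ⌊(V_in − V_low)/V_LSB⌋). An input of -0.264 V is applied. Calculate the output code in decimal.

With 4194304 levels over 3.6 V, one step is 0.86 µV.
(V_in − V_low)/LSB = (-0.264 − (−1.8)) / 8.58307e-07 = 1789569.707.
So the output code is 1789569.

code 1789569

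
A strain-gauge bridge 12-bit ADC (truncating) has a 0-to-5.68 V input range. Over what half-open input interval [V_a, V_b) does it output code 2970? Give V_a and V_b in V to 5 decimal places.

[4.11855 V, 4.11994 V)

LSB = 5.68/2^12 = 1.387 mV.
V_a = V_low + 2970·LSB = 4.11855 V; V_b = V_low + 2971·LSB = 4.11994 V.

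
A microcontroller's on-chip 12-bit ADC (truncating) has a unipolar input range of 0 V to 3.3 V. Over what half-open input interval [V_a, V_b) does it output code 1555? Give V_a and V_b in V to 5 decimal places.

[1.25281 V, 1.25361 V)

LSB = 3.3/2^12 = 0.806 mV.
V_a = V_low + 1555·LSB = 1.25281 V; V_b = V_low + 1556·LSB = 1.25361 V.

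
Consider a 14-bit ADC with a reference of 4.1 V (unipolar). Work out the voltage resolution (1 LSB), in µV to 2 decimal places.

Full-scale span = 4.1 V.
LSB = 4.1 / 2^14 = 4.1 / 16384 = 0.000250244 V = 250.24 µV.

250.24 µV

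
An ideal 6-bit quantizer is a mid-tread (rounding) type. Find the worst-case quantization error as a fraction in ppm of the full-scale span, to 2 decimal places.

7812.50 ppm

Rounding → worst-case error = ½ LSB = V_FS/2^7, so 1e+06/128 = 7812.5 ppm of full scale.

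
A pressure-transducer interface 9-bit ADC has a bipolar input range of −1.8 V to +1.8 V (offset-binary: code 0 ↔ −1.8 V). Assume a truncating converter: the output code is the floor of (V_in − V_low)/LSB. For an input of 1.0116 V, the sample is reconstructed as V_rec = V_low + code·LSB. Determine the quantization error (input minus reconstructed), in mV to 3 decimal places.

One LSB is 3.6 V / 512 = 7.031 mV.
(1.0116 − (−1.8))/0.00703125 = 399.8720; ⌊·⌋ gives code 399.
V_rec = (−1.8) + 399·0.00703125 = 1.0054687 V.
Difference: 0.00613125 V → 6.131 mV.

6.131 mV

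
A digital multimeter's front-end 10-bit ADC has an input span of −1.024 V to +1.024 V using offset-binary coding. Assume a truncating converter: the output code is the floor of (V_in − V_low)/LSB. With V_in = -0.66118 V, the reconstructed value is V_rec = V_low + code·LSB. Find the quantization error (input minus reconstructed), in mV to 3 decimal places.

Step size: 2.048 V ÷ 2^10 = 2.000 mV.
(-0.66118 − (−1.024))/0.002 = 181.4100; ⌊·⌋ gives code 181.
Code 181 maps back to (−1.024) + 181×0.002 V = -0.662 V.
V_in − V_rec = 0.00082 V = 0.820 mV.

0.820 mV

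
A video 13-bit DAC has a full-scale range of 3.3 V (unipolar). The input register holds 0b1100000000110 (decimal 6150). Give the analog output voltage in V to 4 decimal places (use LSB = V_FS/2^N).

LSB = 3.3 V / 2^13 = 402.83 µV.
Code 0b1100000000110 = 6150 decimal.
V_out = 0 + 6150 × 0.000402832 V = 2.47742 V.

2.4774 V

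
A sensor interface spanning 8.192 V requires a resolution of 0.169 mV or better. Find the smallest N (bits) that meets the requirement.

Number of steps required ≥ 8.192 V / 0.169 mV = 48473.37.
Need 2^N ≥ 48473.37; 2^15 = 32768, 2^16 = 65536.
Minimum N = 16.

16 bits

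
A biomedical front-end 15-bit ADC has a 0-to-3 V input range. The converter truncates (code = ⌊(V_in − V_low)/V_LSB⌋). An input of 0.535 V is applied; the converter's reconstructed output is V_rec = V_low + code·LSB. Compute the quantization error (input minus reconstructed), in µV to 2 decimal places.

57.37 µV

One LSB is 3 V / 32768 = 91.55 µV.
(V_in − V_low)/LSB = (0.535 − 0)/9.15527e-05 = 5843.6267 → code 5843 (floor).
Code 5843 maps back to 0 + 5843×9.15527e-05 V = 0.53494263 V.
V_in − V_rec = 5.7373e-05 V = 57.37 µV.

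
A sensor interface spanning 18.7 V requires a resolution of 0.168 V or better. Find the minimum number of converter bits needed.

7 bits

Number of steps required ≥ 18.7 V / 0.168 V = 111.31.
Need 2^N ≥ 111.31; 2^6 = 64, 2^7 = 128.
Minimum N = 7.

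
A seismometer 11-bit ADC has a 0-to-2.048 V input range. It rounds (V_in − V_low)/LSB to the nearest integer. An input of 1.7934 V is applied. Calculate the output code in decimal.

With 2048 levels over 2.048 V, one step is 1.000 mV.
(1.7934 − 0) / 0.001 = 1793.400 LSBs.
So the output code is 1793.

code 1793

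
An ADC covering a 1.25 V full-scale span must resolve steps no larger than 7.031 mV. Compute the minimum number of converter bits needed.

8 bits

Number of steps required ≥ 1.25 V / 7.031 mV = 177.78.
Need 2^N ≥ 177.78; 2^7 = 128, 2^8 = 256.
Minimum N = 8.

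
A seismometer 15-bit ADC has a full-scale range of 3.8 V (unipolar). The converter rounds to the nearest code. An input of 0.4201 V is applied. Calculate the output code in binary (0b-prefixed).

LSB = 3.8 V / 32768 = 115.97 µV.
(0.4201 − 0) / 0.000115967 = 3622.589 LSBs.
Round → code 3623.
In binary (0b-prefixed): 0b111000100111.

code 0b111000100111 (decimal 3623)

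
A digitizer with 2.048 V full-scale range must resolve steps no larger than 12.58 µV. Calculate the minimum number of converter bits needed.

Number of steps required ≥ 2.048 V / 12.58 µV = 162798.09.
Need 2^N ≥ 162798.09; 2^17 = 131072, 2^18 = 262144.
Minimum N = 18.

18 bits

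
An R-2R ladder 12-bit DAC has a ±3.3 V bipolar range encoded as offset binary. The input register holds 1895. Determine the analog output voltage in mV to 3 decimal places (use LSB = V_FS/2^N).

LSB = 6.6 V / 2^12 = 1.611 mV.
V_out = (−3.3) + 1895 × 0.00161133 V = -0.246533 V.
= -246.533 mV.

-246.533 mV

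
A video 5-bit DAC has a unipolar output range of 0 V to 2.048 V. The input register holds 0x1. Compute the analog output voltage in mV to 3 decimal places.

LSB = 2.048 V / 2^5 = 64.000 mV.
Code 0x1 = 1 decimal.
V_out = 0 + 1 × 0.064 V = 0.064 V.
= 64.000 mV.

64.000 mV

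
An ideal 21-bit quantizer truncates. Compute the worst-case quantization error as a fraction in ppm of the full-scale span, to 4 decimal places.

Truncating → worst-case error = 1 LSB = V_FS/2^21, so 1e+06/2097152 = 0.476837 ppm of full scale.

0.4768 ppm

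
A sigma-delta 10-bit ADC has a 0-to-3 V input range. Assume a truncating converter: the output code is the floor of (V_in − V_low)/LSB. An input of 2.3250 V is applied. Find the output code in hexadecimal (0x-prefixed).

With 1024 levels over 3 V, one step is 2.930 mV.
(V_in − V_low)/LSB = (2.3250 − 0) / 0.00292969 = 793.600.
Floor → code 793.
In hexadecimal (0x-prefixed): 0x319.

code 0x319 (decimal 793)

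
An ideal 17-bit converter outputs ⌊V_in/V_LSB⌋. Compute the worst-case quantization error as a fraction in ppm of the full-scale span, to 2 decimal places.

Truncating → worst-case error = 1 LSB = V_FS/2^17, so 1e+06/131072 = 7.62939 ppm of full scale.

7.63 ppm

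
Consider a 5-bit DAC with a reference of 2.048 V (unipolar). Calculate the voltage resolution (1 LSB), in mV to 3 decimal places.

Full-scale span = 2.048 V.
LSB = 2.048 / 2^5 = 2.048 / 32 = 0.064 V = 64.000 mV.

64.000 mV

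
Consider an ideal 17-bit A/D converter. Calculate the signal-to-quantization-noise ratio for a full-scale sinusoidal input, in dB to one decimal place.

SNR ≈ 6.02·N + 1.76 dB = 6.02·17 + 1.76 = 104.10 dB.

104.1 dB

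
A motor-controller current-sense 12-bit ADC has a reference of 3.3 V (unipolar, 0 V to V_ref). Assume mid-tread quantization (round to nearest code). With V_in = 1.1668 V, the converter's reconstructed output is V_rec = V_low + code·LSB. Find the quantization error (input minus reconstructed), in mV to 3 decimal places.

0.198 mV

Step size: 3.3 V ÷ 2^12 = 0.806 mV.
Scaled input = 1448.2463 LSBs, so code = 1448.
Code 1448 maps back to 0 + 1448×0.000805664 V = 1.1666016 V.
Error = 1.1668 − 1.1666016 = 0.000198437 V = 0.198 mV.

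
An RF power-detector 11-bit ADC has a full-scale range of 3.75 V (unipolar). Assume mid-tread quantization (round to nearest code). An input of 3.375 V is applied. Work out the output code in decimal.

code 1843

With 2048 levels over 3.75 V, one step is 1.831 mV.
(3.375 − 0) / 0.00183105 = 1843.200 LSBs.
Round → code 1843.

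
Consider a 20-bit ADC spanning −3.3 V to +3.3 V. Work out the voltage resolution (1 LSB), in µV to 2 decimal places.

Full-scale span = 6.6 V.
LSB = 6.6 / 2^20 = 6.6 / 1048576 = 6.29425e-06 V = 6.29 µV.

6.29 µV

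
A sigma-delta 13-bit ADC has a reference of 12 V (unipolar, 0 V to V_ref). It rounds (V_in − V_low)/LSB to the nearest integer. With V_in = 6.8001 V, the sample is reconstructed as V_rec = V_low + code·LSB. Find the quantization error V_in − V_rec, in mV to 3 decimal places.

Step size: 12 V ÷ 2^13 = 1.465 mV.
(6.8001 − 0)/0.00146484 = 4642.2016; round gives code 4642.
Code 4642 maps back to 0 + 4642×0.00146484 V = 6.7998047 V.
Difference: 0.000295313 V → 0.295 mV.

0.295 mV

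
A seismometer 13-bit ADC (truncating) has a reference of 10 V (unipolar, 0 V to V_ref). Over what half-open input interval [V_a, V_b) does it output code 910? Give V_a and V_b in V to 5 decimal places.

LSB = 10/2^13 = 1.221 mV.
V_a = V_low + 910·LSB = 1.11084 V; V_b = V_low + 911·LSB = 1.11206 V.

[1.11084 V, 1.11206 V)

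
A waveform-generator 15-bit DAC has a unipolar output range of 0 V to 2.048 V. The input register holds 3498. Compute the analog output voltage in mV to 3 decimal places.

218.625 mV

LSB = 2.048 V / 2^15 = 62.50 µV.
V_out = 0 + 3498 × 6.25e-05 V = 0.218625 V.
= 218.625 mV.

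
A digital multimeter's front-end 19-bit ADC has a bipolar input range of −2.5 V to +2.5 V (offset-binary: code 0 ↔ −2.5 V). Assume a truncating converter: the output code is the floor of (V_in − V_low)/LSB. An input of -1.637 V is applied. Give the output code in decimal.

code 90492

LSB = 5 V / 524288 = 9.54 µV.
(V_in − V_low)/LSB = (-1.637 − (−2.5)) / 9.53674e-06 = 90492.109.
So the output code is 90492.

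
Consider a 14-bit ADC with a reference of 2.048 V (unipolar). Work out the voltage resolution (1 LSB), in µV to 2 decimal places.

125.00 µV

Full-scale span = 2.048 V.
LSB = 2.048 / 2^14 = 2.048 / 16384 = 0.000125 V = 125.00 µV.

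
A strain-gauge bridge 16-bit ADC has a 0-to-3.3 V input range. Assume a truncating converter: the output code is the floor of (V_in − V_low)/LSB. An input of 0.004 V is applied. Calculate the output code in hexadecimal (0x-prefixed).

Full-scale span = 3.3 V; LSB = 3.3/2^16 = 50.35 µV.
(V_in − V_low)/LSB = (0.004 − 0) / 5.0354e-05 = 79.438.
So the output code is 79.
In hexadecimal (0x-prefixed): 0x4F.

code 0x4F (decimal 79)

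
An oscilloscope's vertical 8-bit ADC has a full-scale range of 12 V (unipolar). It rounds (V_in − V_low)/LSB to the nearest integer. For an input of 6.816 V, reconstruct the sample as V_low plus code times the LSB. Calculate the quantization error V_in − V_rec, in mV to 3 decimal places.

Step size: 12 V ÷ 2^8 = 46.875 mV.
(V_in − V_low)/LSB = (6.816 − 0)/0.046875 = 145.4080 → code 145 (round).
V_rec = 0 + 145·0.046875 = 6.796875 V.
Error = 6.816 − 6.796875 = 0.019125 V = 19.125 mV.

19.125 mV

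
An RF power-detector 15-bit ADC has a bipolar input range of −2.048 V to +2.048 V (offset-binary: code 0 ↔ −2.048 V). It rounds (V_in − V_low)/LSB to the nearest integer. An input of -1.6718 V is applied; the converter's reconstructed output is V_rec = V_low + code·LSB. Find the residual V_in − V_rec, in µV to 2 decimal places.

-50.00 µV

LSB = 4.096/2^15 = 125.00 µV.
(-1.6718 − (−2.048))/0.000125 = 3009.6000; round gives code 3010.
Reconstructed: -1.67175 V.
Difference: -5e-05 V → -50.00 µV.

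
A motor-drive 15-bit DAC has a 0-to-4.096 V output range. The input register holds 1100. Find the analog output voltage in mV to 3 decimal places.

LSB = 4.096 V / 2^15 = 125.00 µV.
V_out = 0 + 1100 × 0.000125 V = 0.1375 V.
= 137.500 mV.

137.500 mV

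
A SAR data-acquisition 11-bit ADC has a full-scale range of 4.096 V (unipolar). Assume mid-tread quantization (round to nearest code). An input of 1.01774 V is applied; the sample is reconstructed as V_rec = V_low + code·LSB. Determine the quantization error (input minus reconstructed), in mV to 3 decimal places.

-0.260 mV

One LSB is 4.096 V / 2048 = 2.000 mV.
(1.01774 − 0)/0.002 = 508.8700; round gives code 509.
Reconstructed: 1.018 V.
Error = 1.01774 − 1.018 = -0.00026 V = -0.260 mV.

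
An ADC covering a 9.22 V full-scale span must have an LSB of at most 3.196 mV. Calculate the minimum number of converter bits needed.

Number of steps required ≥ 9.22 V / 3.196 mV = 2884.86.
Need 2^N ≥ 2884.86; 2^11 = 2048, 2^12 = 4096.
Minimum N = 12.

12 bits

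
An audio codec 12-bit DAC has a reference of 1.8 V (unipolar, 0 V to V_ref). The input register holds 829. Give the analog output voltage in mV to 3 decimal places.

LSB = 1.8 V / 2^12 = 439.45 µV.
V_out = 0 + 829 × 0.000439453 V = 0.364307 V.
= 364.307 mV.

364.307 mV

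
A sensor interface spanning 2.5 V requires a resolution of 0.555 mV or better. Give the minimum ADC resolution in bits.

Number of steps required ≥ 2.5 V / 0.555 mV = 4504.50.
Need 2^N ≥ 4504.50; 2^12 = 4096, 2^13 = 8192.
Minimum N = 13.

13 bits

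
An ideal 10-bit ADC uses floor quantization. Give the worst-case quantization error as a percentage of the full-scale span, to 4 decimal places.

0.0977 %

Truncating → worst-case error = 1 LSB = V_FS/2^10, so 100/1024 = 0.0976562 % of full scale.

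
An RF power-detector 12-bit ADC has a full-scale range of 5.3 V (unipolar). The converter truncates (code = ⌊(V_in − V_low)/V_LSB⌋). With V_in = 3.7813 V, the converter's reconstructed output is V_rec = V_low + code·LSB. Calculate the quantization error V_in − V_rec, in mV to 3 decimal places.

Step size: 5.3 V ÷ 2^12 = 1.294 mV.
(V_in − V_low)/LSB = (3.7813 − 0)/0.00129395 = 2922.3028 → code 2922 (floor).
Reconstructed: 3.7809082 V.
V_in − V_rec = 0.000391797 V = 0.392 mV.

0.392 mV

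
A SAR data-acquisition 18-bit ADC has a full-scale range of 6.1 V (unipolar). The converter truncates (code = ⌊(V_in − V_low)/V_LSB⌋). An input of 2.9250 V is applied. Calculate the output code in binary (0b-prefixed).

LSB = 6.1 V / 262144 = 23.27 µV.
(V_in − V_low)/LSB = (2.9250 − 0) / 2.32697e-05 = 125700.197.
Floor → code 125700.
In binary (0b-prefixed): 0b11110101100000100.

code 0b11110101100000100 (decimal 125700)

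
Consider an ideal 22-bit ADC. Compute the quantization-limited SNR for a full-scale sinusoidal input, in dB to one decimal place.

134.2 dB

SNR ≈ 6.02·N + 1.76 dB = 6.02·22 + 1.76 = 134.20 dB.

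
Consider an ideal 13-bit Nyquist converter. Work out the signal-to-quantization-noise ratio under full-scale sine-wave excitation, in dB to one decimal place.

SNR ≈ 6.02·N + 1.76 dB = 6.02·13 + 1.76 = 80.02 dB.

80.0 dB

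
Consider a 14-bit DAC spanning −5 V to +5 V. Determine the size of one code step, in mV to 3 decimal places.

Full-scale span = 10 V.
LSB = 10 / 2^14 = 10 / 16384 = 0.000610352 V = 0.610 mV.

0.610 mV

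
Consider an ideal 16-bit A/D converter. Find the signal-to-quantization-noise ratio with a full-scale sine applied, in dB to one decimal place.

98.1 dB

SNR ≈ 6.02·N + 1.76 dB = 6.02·16 + 1.76 = 98.08 dB.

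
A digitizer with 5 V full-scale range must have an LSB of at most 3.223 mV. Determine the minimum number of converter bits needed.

11 bits

Number of steps required ≥ 5 V / 3.223 mV = 1551.35.
Need 2^N ≥ 1551.35; 2^10 = 1024, 2^11 = 2048.
Minimum N = 11.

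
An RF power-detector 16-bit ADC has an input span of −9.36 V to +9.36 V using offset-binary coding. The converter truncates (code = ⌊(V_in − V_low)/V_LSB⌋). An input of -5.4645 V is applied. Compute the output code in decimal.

LSB = 18.72 V / 65536 = 285.64 µV.
(-5.4645 − (−9.36)) / 0.000285645 = 13637.579 LSBs.
So the output code is 13637.

code 13637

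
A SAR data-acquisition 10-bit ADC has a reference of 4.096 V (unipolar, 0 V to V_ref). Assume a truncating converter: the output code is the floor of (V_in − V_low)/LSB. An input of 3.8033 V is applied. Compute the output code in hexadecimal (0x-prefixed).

LSB = 4.096 V / 1024 = 4.000 mV.
Input sits at 950.825 steps above V_low.
⌊·⌋(950.825) = 950.
In hexadecimal (0x-prefixed): 0x3B6.

code 0x3B6 (decimal 950)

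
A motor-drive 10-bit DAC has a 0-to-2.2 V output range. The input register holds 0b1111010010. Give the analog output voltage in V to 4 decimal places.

2.1012 V

LSB = 2.2 V / 2^10 = 2.148 mV.
Code 0b1111010010 = 978 decimal.
V_out = 0 + 978 × 0.00214844 V = 2.10117 V.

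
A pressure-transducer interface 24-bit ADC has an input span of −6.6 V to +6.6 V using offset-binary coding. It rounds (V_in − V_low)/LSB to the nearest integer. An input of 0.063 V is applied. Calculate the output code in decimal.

With 16777216 levels over 13.2 V, one step is 0.79 µV.
Input sits at 8468681.076 steps above V_low.
So the output code is 8468681.

code 8468681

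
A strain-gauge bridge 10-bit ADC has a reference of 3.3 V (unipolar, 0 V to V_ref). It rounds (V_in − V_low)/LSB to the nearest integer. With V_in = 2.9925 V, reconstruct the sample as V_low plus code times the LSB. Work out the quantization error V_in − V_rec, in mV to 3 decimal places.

-1.348 mV

One LSB is 3.3 V / 1024 = 3.223 mV.
Scaled input = 928.5818 LSBs, so code = 929.
V_rec = 0 + 929·0.00322266 = 2.9938477 V.
Difference: -0.00134766 V → -1.348 mV.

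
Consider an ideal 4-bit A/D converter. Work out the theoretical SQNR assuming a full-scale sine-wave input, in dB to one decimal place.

25.8 dB

SNR ≈ 6.02·N + 1.76 dB = 6.02·4 + 1.76 = 25.84 dB.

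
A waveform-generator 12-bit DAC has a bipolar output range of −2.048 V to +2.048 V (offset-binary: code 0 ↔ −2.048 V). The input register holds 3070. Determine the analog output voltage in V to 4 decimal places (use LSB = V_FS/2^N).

LSB = 4.096 V / 2^12 = 1.000 mV.
V_out = (−2.048) + 3070 × 0.001 V = 1.022 V.

1.0220 V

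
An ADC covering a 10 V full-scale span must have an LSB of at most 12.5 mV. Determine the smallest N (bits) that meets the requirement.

Number of steps required ≥ 10 V / 12.5 mV = 800.00.
Need 2^N ≥ 800.00; 2^9 = 512, 2^10 = 1024.
Minimum N = 10.

10 bits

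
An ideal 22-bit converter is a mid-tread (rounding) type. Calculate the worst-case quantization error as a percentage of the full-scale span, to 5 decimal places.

0.00001 %

Rounding → worst-case error = ½ LSB = V_FS/2^23, so 100/8388608 = 1.19209e-05 % of full scale.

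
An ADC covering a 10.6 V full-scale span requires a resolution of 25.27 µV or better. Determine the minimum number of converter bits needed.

19 bits

Number of steps required ≥ 10.6 V / 25.27 µV = 419469.73.
Need 2^N ≥ 419469.73; 2^18 = 262144, 2^19 = 524288.
Minimum N = 19.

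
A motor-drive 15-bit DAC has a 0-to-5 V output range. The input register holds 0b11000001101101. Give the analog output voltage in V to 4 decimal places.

LSB = 5 V / 2^15 = 152.59 µV.
Code 0b11000001101101 = 12397 decimal.
V_out = 0 + 12397 × 0.000152588 V = 1.89163 V.

1.8916 V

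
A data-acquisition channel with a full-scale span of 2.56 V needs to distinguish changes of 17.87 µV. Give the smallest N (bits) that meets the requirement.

18 bits

Number of steps required ≥ 2.56 V / 17.87 µV = 143256.86.
Need 2^N ≥ 143256.86; 2^17 = 131072, 2^18 = 262144.
Minimum N = 18.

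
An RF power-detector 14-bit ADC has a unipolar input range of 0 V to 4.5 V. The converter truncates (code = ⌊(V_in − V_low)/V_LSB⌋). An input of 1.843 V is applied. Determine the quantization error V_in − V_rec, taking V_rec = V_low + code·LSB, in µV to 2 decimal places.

43.46 µV

One LSB is 4.5 V / 16384 = 274.66 µV.
(1.843 − 0)/0.000274658 = 6710.1582; ⌊·⌋ gives code 6710.
Reconstructed: 1.8429565 V.
Difference: 4.3457e-05 V → 43.46 µV.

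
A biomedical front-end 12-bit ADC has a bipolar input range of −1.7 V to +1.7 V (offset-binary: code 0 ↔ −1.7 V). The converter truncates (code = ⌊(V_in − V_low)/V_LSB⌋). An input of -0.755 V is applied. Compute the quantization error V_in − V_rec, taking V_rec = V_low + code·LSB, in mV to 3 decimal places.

One LSB is 3.4 V / 4096 = 0.830 mV.
Scaled input = 1138.4471 LSBs, so code = 1138.
Code 1138 maps back to (−1.7) + 1138×0.000830078 V = -0.75537109 V.
Error = -0.755 − (−0.75537109) = 0.000371094 V = 0.371 mV.

0.371 mV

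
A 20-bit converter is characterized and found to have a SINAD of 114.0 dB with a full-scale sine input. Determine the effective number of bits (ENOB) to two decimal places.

ENOB = (SINAD − 1.76) / 6.02 = (114.0 − 1.76)/6.02 = 18.645.

18.64 bits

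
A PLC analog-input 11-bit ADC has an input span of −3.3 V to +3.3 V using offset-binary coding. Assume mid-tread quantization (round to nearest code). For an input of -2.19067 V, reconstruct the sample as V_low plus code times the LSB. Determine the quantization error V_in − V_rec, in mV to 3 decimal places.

0.736 mV

One LSB is 6.6 V / 2048 = 3.223 mV.
(V_in − V_low)/LSB = (-2.19067 − (−3.3))/0.00322266 = 344.2285 → code 344 (round).
Code 344 maps back to (−3.3) + 344×0.00322266 V = -2.1914062 V.
Error = -2.19067 − (−2.1914062) = 0.00073625 V = 0.736 mV.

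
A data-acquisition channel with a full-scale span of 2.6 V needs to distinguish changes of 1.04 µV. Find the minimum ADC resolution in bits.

Number of steps required ≥ 2.6 V / 1.04 µV = 2500000.00.
Need 2^N ≥ 2500000.00; 2^21 = 2097152, 2^22 = 4194304.
Minimum N = 22.

22 bits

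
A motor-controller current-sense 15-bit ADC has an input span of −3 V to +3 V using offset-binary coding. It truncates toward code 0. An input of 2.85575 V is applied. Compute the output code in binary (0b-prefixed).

Full-scale span = 6 V; LSB = 6/2^15 = 183.11 µV.
Input sits at 31980.203 steps above V_low.
⌊·⌋(31980.203) = 31980.
In binary (0b-prefixed): 0b111110011101100.

code 0b111110011101100 (decimal 31980)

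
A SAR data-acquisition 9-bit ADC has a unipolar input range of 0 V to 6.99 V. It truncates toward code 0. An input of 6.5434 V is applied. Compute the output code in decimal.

code 479

With 512 levels over 6.99 V, one step is 13.652 mV.
(6.5434 − 0) / 0.0136523 = 479.288 LSBs.
So the output code is 479.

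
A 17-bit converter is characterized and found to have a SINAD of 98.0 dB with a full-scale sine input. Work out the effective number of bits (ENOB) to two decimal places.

15.99 bits

ENOB = (SINAD − 1.76) / 6.02 = (98.0 − 1.76)/6.02 = 15.987.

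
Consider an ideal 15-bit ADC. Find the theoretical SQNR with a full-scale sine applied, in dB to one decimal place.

92.1 dB

SNR ≈ 6.02·N + 1.76 dB = 6.02·15 + 1.76 = 92.06 dB.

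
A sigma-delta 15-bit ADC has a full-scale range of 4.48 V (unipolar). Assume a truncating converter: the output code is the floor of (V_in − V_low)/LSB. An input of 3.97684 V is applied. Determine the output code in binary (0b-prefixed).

code 0b111000110011111 (decimal 29087)

LSB = 4.48 V / 32768 = 136.72 µV.
(V_in − V_low)/LSB = (3.97684 − 0) / 0.000136719 = 29087.744.
So the output code is 29087.
In binary (0b-prefixed): 0b111000110011111.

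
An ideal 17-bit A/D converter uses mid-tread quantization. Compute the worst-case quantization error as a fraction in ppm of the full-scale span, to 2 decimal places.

3.81 ppm

Rounding → worst-case error = ½ LSB = V_FS/2^18, so 1e+06/262144 = 3.8147 ppm of full scale.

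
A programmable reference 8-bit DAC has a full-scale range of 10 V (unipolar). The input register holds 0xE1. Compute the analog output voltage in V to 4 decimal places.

8.7891 V

LSB = 10 V / 2^8 = 39.062 mV.
Code 0xE1 = 225 decimal.
V_out = 0 + 225 × 0.0390625 V = 8.78906 V.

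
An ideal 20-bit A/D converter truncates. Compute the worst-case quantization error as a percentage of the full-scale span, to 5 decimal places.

Truncating → worst-case error = 1 LSB = V_FS/2^20, so 100/1048576 = 9.53674e-05 % of full scale.

0.00010 %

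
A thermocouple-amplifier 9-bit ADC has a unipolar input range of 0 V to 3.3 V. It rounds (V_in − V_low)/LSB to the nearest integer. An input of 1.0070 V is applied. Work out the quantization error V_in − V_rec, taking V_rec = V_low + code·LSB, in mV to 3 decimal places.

LSB = 3.3/2^9 = 6.445 mV.
(V_in − V_low)/LSB = (1.0070 − 0)/0.00644531 = 156.2376 → code 156 (round).
Code 156 maps back to 0 + 156×0.00644531 V = 1.0054687 V.
Error = 1.0070 − 1.0054687 = 0.00153125 V = 1.531 mV.

1.531 mV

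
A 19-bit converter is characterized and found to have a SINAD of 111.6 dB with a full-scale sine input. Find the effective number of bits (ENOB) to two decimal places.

ENOB = (SINAD − 1.76) / 6.02 = (111.6 − 1.76)/6.02 = 18.246.

18.25 bits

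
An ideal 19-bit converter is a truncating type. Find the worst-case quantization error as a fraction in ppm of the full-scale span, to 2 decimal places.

Truncating → worst-case error = 1 LSB = V_FS/2^19, so 1e+06/524288 = 1.90735 ppm of full scale.

1.91 ppm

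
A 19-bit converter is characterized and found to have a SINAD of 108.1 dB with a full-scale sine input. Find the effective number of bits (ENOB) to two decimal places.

ENOB = (SINAD − 1.76) / 6.02 = (108.1 − 1.76)/6.02 = 17.664.

17.66 bits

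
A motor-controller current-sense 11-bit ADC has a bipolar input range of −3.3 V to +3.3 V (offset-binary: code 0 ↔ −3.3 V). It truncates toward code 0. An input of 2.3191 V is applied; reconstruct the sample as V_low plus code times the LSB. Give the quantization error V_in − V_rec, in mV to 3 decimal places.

LSB = 6.6/2^11 = 3.223 mV.
Scaled input = 1743.6238 LSBs, so code = 1743.
V_rec = (−3.3) + 1743·0.00322266 = 2.3170898 V.
Difference: 0.00201016 V → 2.010 mV.

2.010 mV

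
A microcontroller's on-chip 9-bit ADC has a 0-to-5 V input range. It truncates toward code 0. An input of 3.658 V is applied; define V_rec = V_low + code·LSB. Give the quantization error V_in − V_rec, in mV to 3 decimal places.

One LSB is 5 V / 512 = 9.766 mV.
(V_in − V_low)/LSB = (3.658 − 0)/0.00976562 = 374.5792 → code 374 (floor).
Code 374 maps back to 0 + 374×0.00976562 V = 3.6523438 V.
Error = 3.658 − 3.6523438 = 0.00565625 V = 5.656 mV.

5.656 mV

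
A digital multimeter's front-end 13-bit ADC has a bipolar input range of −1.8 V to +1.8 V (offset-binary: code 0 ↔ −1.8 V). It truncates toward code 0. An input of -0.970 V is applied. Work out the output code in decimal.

code 1888

With 8192 levels over 3.6 V, one step is 439.45 µV.
(V_in − V_low)/LSB = (-0.970 − (−1.8)) / 0.000439453 = 1888.711.
Floor → code 1888.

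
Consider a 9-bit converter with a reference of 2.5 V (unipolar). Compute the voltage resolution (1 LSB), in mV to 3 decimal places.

4.883 mV

Full-scale span = 2.5 V.
LSB = 2.5 / 2^9 = 2.5 / 512 = 0.00488281 V = 4.883 mV.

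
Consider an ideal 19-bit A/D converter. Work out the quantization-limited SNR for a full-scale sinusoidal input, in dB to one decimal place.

116.1 dB

SNR ≈ 6.02·N + 1.76 dB = 6.02·19 + 1.76 = 116.14 dB.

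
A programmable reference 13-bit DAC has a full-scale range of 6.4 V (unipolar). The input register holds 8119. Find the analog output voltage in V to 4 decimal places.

6.3430 V

LSB = 6.4 V / 2^13 = 0.781 mV.
V_out = 0 + 8119 × 0.00078125 V = 6.34297 V.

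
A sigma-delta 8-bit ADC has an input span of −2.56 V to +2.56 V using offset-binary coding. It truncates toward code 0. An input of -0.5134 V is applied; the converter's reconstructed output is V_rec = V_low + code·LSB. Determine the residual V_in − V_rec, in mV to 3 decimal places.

One LSB is 5.12 V / 256 = 20.000 mV.
(V_in − V_low)/LSB = (-0.5134 − (−2.56))/0.02 = 102.3300 → code 102 (floor).
Code 102 maps back to (−2.56) + 102×0.02 V = -0.52 V.
Error = -0.5134 − (−0.52) = 0.0066 V = 6.600 mV.

6.600 mV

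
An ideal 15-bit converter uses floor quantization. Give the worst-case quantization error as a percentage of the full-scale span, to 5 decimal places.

0.00305 %

Truncating → worst-case error = 1 LSB = V_FS/2^15, so 100/32768 = 0.00305176 % of full scale.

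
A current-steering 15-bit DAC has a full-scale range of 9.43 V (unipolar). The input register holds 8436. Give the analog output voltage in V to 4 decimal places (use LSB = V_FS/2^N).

2.4277 V

LSB = 9.43 V / 2^15 = 287.78 µV.
V_out = 0 + 8436 × 0.000287781 V = 2.42772 V.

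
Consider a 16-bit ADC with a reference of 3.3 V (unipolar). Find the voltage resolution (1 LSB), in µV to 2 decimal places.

50.35 µV

Full-scale span = 3.3 V.
LSB = 3.3 / 2^16 = 3.3 / 65536 = 5.0354e-05 V = 50.35 µV.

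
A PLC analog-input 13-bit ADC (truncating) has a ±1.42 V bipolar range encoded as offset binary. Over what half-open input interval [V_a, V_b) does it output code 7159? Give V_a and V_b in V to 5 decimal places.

[1.06188 V, 1.06223 V)

LSB = 2.84/2^13 = 346.68 µV.
V_a = V_low + 7159·LSB = 1.06188 V; V_b = V_low + 7160·LSB = 1.06223 V.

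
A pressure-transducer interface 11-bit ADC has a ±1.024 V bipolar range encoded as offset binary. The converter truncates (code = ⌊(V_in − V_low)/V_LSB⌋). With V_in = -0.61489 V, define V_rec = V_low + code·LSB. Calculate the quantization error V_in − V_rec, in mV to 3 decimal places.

0.110 mV

One LSB is 2.048 V / 2048 = 1.000 mV.
(-0.61489 − (−1.024))/0.001 = 409.1100; ⌊·⌋ gives code 409.
Code 409 maps back to (−1.024) + 409×0.001 V = -0.615 V.
Error = -0.61489 − (−0.615) = 0.00011 V = 0.110 mV.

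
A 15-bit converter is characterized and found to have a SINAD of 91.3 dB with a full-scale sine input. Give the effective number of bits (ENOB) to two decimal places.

ENOB = (SINAD − 1.76) / 6.02 = (91.3 − 1.76)/6.02 = 14.874.

14.87 bits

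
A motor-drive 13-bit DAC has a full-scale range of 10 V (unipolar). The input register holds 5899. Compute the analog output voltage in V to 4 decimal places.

7.2009 V

LSB = 10 V / 2^13 = 1.221 mV.
V_out = 0 + 5899 × 0.0012207 V = 7.20093 V.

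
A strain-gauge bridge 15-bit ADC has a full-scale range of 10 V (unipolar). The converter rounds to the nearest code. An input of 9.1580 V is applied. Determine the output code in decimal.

code 30009

LSB = 10 V / 32768 = 305.18 µV.
(V_in − V_low)/LSB = (9.1580 − 0) / 0.000305176 = 30008.934.
So the output code is 30009.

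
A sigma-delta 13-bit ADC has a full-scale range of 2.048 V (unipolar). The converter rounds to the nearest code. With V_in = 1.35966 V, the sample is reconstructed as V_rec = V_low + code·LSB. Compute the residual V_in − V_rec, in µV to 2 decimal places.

One LSB is 2.048 V / 8192 = 250.00 µV.
Scaled input = 5438.6400 LSBs, so code = 5439.
Reconstructed: 1.35975 V.
Error = 1.35966 − 1.35975 = -9e-05 V = -90.00 µV.

-90.00 µV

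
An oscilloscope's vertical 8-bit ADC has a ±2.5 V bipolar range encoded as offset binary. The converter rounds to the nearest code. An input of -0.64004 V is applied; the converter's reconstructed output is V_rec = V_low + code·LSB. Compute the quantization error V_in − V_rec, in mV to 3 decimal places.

4.491 mV

LSB = 5/2^8 = 19.531 mV.
Scaled input = 95.2300 LSBs, so code = 95.
Code 95 maps back to (−2.5) + 95×0.0195312 V = -0.64453125 V.
Difference: 0.00449125 V → 4.491 mV.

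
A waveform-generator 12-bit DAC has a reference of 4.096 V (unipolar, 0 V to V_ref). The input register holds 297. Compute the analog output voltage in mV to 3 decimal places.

297.000 mV

LSB = 4.096 V / 2^12 = 1.000 mV.
V_out = 0 + 297 × 0.001 V = 0.297 V.
= 297.000 mV.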